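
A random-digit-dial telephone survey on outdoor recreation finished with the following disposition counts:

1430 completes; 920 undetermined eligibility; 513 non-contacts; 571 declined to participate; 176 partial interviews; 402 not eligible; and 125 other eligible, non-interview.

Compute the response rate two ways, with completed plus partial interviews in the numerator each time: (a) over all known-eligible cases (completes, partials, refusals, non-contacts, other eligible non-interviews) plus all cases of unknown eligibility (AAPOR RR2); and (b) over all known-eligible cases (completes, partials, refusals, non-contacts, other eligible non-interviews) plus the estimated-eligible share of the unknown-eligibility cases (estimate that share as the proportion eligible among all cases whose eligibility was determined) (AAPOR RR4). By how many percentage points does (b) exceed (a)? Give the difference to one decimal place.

Top = 1430 + 176 = 1606
Denominator = 1430 + 176 + 571 + 513 + 125 + 920 = 3735
RR2 = 1606 / 3735 = 0.4300
Eligible (known) = 1430 + 176 + 571 + 513 + 125 = 2815
e = 2815 / (2815 + 402) = 2815 / 3217 = 0.8750
Eligible share of unknowns = 0.8750 × 920 = 805.00
Denominator = 2815 + 805.00 = 3620.00
RR4 = 1606 / 3620.00 = 0.4436
Difference = 44.36 − 43.00 = 1.36 percentage points

1.4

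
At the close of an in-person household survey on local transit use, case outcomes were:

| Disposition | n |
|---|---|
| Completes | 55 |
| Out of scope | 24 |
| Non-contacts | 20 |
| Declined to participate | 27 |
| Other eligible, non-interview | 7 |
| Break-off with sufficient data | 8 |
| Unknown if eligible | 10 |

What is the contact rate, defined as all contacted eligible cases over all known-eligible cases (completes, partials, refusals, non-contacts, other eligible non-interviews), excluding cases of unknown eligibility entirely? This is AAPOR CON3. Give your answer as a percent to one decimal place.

Numerator = 55 + 8 + 27 + 7 = 97
Denom = 55 + 8 + 27 + 20 + 7 = 117
CON3 = 97 / 117 = 0.8291

82.9%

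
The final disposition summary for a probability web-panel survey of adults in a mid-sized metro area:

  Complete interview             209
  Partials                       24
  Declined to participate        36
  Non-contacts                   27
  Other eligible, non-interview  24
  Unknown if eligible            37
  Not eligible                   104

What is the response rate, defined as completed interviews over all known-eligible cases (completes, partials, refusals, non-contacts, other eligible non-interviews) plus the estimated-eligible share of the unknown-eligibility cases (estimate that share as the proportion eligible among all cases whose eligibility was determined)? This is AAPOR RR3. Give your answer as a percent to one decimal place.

60.1%

Num = 209
Determined eligible = 209 + 24 + 36 + 27 + 24 = 320
e = 320 / (320 + 104) = 320 / 424 = 0.7547
Eligible share of unknowns = 0.7547 × 37 = 27.92
Denom = 320 + 27.92 = 347.92
RR3 = 209 / 347.92 = 0.6007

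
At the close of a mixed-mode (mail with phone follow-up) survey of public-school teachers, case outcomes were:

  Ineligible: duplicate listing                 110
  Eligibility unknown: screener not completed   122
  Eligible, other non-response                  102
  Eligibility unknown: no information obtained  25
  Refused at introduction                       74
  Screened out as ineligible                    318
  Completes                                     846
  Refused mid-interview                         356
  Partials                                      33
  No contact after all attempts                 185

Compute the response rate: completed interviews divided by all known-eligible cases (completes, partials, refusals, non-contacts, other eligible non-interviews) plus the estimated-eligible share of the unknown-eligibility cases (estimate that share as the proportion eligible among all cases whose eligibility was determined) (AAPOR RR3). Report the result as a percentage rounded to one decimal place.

Refusals = 74 + 356 = 430
Eligibility not determined = 122 + 25 = 147
Not eligible = 318 + 110 = 428
Numerator → 846
Known eligible → 846 + 33 + 430 + 185 + 102 = 1596
e = 1596 / (1596 + 428) = 1596 / 2024 = 0.7885
Estimated eligible among unknowns → 0.7885 × 147 = 115.91
Denom → 1596 + 115.91 = 1711.91
RR3 = 846 / 1711.91 = 0.4942

49.4%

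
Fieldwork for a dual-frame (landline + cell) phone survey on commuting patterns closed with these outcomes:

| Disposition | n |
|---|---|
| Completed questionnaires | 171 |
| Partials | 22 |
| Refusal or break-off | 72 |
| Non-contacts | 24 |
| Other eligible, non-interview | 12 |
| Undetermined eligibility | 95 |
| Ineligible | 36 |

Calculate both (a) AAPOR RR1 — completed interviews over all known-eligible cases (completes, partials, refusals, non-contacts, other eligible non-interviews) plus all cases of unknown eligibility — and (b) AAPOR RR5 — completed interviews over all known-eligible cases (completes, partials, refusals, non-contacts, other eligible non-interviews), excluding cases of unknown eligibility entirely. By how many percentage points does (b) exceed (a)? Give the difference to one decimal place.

13.6

Numerator = 171
Denominator = 171 + 22 + 72 + 24 + 12 + 95 = 396
RR1 = 171 / 396 = 0.4318
Denominator = 171 + 22 + 72 + 24 + 12 = 301
RR5 = 171 / 301 = 0.5681
Difference = 56.81 − 43.18 = 13.63 percentage points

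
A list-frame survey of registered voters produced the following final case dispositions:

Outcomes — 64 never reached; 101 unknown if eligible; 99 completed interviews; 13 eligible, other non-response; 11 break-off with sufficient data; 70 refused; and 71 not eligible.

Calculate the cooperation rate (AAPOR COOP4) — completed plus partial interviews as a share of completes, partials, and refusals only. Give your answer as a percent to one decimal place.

Num = 99 + 11 = 110
Denom = 99 + 11 + 70 = 180
COOP4 = 110 / 180 = 0.6111

61.1%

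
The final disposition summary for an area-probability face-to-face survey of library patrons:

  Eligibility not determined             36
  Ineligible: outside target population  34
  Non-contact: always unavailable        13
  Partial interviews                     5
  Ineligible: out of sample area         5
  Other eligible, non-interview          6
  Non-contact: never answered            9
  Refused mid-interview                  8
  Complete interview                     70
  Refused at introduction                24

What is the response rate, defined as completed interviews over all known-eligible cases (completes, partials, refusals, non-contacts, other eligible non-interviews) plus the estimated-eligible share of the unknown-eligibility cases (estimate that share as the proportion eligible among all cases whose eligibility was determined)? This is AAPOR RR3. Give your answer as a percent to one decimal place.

43.0%

Declined to participate = 24 + 8 = 32
Non-contacts = 9 + 13 = 22
Not eligible = 34 + 5 = 39
Top = 70
Known eligible = 70 + 5 + 32 + 22 + 6 = 135
e = 135 / (135 + 39) = 135 / 174 = 0.7759
Eligible share of unknowns = 0.7759 × 36 = 27.93
Base = 135 + 27.93 = 162.93
RR3 = 70 / 162.93 = 0.4296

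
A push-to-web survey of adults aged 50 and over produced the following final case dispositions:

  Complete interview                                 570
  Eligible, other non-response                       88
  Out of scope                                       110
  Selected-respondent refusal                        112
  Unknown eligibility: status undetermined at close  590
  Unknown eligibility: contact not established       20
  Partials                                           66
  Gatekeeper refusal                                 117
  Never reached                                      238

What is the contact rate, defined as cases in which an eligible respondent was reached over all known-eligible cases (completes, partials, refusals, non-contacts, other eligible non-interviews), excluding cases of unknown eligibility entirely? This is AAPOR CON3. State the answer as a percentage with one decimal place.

Refusal or break-off = 117 + 112 = 229
Unknown if eligible = 20 + 590 = 610
Num = 570 + 66 + 229 + 88 = 953
Denom = 570 + 66 + 229 + 238 + 88 = 1191
CON3 = 953 / 1191 = 0.8002

80.0%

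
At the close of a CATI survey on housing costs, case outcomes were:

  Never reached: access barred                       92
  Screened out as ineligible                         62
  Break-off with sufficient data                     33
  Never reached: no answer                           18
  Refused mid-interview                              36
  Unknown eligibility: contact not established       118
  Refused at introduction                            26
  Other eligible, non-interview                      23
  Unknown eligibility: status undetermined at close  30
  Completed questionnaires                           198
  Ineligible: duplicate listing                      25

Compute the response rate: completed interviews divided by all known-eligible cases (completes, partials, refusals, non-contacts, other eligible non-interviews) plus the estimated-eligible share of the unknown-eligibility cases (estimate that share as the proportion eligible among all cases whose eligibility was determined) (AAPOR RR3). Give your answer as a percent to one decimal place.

36.1%

Refused = 26 + 36 = 62
No answer / not reached = 18 + 92 = 110
Undetermined eligibility = 118 + 30 = 148
Out of scope = 62 + 25 = 87
Top = 198
Known eligible = 198 + 33 + 62 + 110 + 23 = 426
e = 426 / (426 + 87) = 426 / 513 = 0.8304
e × U = 0.8304 × 148 = 122.90
Denom = 426 + 122.90 = 548.90
RR3 = 198 / 548.90 = 0.3607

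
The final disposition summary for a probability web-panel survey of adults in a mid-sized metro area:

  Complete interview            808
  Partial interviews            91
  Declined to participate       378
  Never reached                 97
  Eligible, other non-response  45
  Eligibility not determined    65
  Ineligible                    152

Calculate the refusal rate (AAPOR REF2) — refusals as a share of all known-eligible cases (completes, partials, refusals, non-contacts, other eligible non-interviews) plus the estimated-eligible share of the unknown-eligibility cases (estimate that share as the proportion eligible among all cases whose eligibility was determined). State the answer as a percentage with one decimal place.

25.6%

Num = 378
Known eligible = 808 + 91 + 378 + 97 + 45 = 1419
e = 1419 / (1419 + 152) = 1419 / 1571 = 0.9032
Estimated eligible among unknowns = 0.9032 × 65 = 58.71
Denom = 1419 + 58.71 = 1477.71
REF2 = 378 / 1477.71 = 0.2558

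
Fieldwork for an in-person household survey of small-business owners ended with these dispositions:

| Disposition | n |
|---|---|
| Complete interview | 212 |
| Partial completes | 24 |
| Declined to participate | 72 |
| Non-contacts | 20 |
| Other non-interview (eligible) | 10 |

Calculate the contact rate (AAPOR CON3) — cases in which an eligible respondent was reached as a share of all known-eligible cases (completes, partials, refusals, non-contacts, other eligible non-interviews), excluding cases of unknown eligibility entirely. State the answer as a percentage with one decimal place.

94.1%

Numerator → 212 + 24 + 72 + 10 = 318
Denom → 212 + 24 + 72 + 20 + 10 = 338
CON3 = 318 / 338 = 0.9408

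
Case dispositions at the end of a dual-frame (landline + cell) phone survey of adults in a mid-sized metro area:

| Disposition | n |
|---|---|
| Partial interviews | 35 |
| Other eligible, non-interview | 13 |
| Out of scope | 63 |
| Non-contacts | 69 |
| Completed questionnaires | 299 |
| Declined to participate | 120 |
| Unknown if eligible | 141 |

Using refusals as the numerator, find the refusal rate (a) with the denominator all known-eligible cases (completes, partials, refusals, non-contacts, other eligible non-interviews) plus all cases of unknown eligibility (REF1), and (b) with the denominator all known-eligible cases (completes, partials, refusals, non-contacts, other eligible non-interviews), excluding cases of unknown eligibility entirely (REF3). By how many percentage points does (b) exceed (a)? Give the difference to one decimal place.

4.7

Num = 120
Denominator = 299 + 35 + 120 + 69 + 13 + 141 = 677
REF1 = 120 / 677 = 0.1773
Denominator = 299 + 35 + 120 + 69 + 13 = 536
REF3 = 120 / 536 = 0.2239
Difference = 22.39 − 17.73 = 4.66 percentage points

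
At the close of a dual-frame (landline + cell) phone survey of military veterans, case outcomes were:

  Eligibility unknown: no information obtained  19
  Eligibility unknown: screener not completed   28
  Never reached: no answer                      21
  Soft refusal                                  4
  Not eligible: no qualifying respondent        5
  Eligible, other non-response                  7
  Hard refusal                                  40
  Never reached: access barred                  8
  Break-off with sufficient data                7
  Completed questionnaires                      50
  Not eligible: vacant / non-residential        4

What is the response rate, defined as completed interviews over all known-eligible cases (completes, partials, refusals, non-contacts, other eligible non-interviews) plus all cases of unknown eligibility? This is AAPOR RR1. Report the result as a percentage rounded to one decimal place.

27.2%

Refused = 40 + 4 = 44
No contact after all attempts = 21 + 8 = 29
Eligibility not determined = 28 + 19 = 47
Not eligible = 5 + 4 = 9
Num: 50
Denominator: 50 + 7 + 44 + 29 + 7 + 47 = 184
RR1 = 50 / 184 = 0.2717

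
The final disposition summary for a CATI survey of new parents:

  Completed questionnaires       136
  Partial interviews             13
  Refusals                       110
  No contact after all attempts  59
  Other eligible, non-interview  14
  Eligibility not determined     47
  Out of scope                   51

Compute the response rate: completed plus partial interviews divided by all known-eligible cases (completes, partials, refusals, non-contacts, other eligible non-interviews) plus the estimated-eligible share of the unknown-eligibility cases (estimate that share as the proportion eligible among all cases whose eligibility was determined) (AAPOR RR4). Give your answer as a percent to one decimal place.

Num: 136 + 13 = 149
Known eligible: 136 + 13 + 110 + 59 + 14 = 332
e = 332 / (332 + 51) = 332 / 383 = 0.8668
Estimated eligible among unknowns: 0.8668 × 47 = 40.74
Base: 332 + 40.74 = 372.74
RR4 = 149 / 372.74 = 0.3997

40.0%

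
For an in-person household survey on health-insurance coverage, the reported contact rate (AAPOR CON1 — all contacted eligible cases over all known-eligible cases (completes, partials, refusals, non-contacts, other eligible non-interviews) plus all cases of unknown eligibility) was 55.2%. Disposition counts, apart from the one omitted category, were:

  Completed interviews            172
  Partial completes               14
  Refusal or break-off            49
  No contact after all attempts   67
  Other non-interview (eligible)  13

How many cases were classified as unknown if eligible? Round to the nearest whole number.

Top → 172 + 14 + 49 + 13 = 248
CON1 = 248 / D = 0.552
D = 248 / 0.552 = 449.3
Rest of base = 315
unknown if eligible = 449.3 − 315 ≈ 134

134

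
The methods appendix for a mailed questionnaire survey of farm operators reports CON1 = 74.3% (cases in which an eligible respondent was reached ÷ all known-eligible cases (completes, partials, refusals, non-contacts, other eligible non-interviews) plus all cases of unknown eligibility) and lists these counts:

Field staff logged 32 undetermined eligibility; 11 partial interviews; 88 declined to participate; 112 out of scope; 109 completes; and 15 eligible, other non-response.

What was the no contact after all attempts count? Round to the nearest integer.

Top: 109 + 11 + 88 + 15 = 223
CON1 = 223 / D = 0.743
D = 223 / 0.743 = 300.1
Remaining denominator categories sum to 255
no contact after all attempts = 300.1 − 255 ≈ 45

45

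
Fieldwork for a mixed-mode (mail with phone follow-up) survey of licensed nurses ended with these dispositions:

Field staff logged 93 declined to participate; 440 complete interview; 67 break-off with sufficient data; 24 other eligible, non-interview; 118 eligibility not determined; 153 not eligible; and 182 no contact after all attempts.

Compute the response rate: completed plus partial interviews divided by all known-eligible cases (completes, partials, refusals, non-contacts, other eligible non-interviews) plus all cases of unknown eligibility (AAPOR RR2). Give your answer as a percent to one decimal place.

54.9%

Num: 440 + 67 = 507
Denom: 440 + 67 + 93 + 182 + 24 + 118 = 924
RR2 = 507 / 924 = 0.5487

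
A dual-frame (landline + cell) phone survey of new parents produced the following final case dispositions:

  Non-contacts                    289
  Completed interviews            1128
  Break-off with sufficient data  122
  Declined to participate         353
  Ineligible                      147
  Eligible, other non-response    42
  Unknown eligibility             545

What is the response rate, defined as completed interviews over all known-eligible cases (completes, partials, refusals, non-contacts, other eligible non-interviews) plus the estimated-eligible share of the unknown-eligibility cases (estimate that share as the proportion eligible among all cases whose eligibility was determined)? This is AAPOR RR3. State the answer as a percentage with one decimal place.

Num → 1128
Determined eligible → 1128 + 122 + 353 + 289 + 42 = 1934
e = 1934 / (1934 + 147) = 1934 / 2081 = 0.9294
Estimated eligible among unknowns → 0.9294 × 545 = 506.52
Denominator → 1934 + 506.52 = 2440.52
RR3 = 1128 / 2440.52 = 0.4622

46.2%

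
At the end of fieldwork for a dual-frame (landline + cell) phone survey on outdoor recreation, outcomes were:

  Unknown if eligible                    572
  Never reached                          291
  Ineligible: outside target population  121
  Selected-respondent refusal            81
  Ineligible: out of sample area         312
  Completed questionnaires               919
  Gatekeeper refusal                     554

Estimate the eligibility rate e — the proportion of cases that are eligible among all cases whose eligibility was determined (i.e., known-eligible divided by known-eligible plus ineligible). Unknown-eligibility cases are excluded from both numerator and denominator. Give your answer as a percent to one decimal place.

Refusal or break-off = 554 + 81 = 635
Screened out, ineligible = 121 + 312 = 433
Known eligible: 919 + 635 + 291 = 1845
e = 1845 / (1845 + 433) = 1845 / 2278 = 0.8099

81.0%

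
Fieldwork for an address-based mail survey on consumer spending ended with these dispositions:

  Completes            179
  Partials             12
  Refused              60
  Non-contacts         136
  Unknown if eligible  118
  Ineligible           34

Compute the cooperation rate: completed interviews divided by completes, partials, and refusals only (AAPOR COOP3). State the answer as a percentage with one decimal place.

71.3%

Numerator = 179
Denom = 179 + 12 + 60 = 251
COOP3 = 179 / 251 = 0.7131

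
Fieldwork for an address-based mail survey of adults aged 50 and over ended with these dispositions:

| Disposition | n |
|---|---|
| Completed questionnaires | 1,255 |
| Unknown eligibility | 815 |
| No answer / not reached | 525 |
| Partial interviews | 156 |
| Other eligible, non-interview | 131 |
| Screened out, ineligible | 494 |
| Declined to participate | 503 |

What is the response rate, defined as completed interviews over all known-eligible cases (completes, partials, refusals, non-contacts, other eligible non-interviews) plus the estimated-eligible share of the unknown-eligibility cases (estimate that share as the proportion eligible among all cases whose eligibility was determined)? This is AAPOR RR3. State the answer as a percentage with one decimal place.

38.6%

Numerator: 1255
Determined eligible: 1255 + 156 + 503 + 525 + 131 = 2570
e = 2570 / (2570 + 494) = 2570 / 3064 = 0.8388
e × U: 0.8388 × 815 = 683.62
Denom: 2570 + 683.62 = 3253.62
RR3 = 1255 / 3253.62 = 0.3857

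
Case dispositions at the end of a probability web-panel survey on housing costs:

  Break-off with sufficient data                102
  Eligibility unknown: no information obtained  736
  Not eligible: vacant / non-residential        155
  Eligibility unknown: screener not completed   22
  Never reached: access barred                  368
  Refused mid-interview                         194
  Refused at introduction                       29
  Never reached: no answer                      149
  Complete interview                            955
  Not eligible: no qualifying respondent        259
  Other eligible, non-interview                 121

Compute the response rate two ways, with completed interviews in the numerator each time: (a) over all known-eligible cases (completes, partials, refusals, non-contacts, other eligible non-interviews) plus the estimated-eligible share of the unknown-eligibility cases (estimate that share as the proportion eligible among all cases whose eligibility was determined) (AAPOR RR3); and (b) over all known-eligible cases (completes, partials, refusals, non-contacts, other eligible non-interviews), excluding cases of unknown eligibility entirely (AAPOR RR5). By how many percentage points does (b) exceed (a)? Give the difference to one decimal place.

12.2

Refused = 29 + 194 = 223
No contact after all attempts = 149 + 368 = 517
Undetermined eligibility = 22 + 736 = 758
Ineligible = 259 + 155 = 414
Num = 955
Eligible (known) = 955 + 102 + 223 + 517 + 121 = 1918
e = 1918 / (1918 + 414) = 1918 / 2332 = 0.8225
e × U = 0.8225 × 758 = 623.46
Denominator = 1918 + 623.46 = 2541.46
RR3 = 955 / 2541.46 = 0.3758
Denominator = 955 + 102 + 223 + 517 + 121 = 1918
RR5 = 955 / 1918 = 0.4979
Difference = 49.79 − 37.58 = 12.21 percentage points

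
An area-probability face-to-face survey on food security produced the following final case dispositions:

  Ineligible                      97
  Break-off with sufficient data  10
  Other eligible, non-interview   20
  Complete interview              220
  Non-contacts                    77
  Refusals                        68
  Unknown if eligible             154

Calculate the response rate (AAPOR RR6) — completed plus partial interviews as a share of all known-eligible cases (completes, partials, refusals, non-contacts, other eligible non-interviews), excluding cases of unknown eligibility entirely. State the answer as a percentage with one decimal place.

58.2%

Num → 220 + 10 = 230
Denom → 220 + 10 + 68 + 77 + 20 = 395
RR6 = 230 / 395 = 0.5823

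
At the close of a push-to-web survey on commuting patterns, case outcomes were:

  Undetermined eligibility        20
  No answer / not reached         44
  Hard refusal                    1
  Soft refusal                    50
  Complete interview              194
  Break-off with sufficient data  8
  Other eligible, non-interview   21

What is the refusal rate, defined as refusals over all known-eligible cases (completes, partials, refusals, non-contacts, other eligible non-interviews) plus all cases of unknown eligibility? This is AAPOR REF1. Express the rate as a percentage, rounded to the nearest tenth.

15.1%

Declined to participate = 1 + 50 = 51
Num: 51
Denom: 194 + 8 + 51 + 44 + 21 + 20 = 338
REF1 = 51 / 338 = 0.1509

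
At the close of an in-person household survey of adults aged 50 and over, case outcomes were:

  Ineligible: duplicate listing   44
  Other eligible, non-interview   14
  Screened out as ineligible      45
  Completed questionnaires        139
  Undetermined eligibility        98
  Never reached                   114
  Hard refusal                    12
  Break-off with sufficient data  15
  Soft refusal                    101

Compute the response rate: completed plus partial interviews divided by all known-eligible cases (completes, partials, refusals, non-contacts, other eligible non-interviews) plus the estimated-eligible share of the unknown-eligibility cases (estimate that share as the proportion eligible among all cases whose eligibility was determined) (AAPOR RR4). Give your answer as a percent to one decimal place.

Refused = 12 + 101 = 113
Out of scope = 45 + 44 = 89
Num: 139 + 15 = 154
Determined eligible: 139 + 15 + 113 + 114 + 14 = 395
e = 395 / (395 + 89) = 395 / 484 = 0.8161
e × U: 0.8161 × 98 = 79.98
Base: 395 + 79.98 = 474.98
RR4 = 154 / 474.98 = 0.3242

32.4%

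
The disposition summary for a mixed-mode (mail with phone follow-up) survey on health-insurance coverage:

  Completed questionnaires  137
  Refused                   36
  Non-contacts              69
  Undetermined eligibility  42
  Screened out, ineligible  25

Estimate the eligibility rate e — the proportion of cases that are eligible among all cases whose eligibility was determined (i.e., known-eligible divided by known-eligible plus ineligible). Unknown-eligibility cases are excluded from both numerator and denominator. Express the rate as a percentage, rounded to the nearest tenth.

Eligible (known) → 137 + 36 + 69 = 242
e = 242 / (242 + 25) = 242 / 267 = 0.9064

90.6%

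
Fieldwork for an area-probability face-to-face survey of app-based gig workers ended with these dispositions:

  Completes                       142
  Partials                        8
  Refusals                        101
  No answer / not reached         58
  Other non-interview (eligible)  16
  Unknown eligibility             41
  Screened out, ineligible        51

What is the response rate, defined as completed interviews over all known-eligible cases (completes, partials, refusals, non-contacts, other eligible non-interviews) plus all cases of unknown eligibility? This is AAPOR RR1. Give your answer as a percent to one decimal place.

38.8%

Numerator: 142
Base: 142 + 8 + 101 + 58 + 16 + 41 = 366
RR1 = 142 / 366 = 0.3880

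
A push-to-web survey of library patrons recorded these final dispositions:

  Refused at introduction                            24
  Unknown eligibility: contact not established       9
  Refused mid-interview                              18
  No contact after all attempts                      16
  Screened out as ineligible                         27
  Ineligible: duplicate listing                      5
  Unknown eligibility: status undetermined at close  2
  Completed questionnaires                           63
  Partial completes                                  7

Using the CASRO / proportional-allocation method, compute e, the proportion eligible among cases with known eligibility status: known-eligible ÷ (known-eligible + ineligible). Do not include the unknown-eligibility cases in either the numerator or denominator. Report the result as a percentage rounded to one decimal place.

Refused = 24 + 18 = 42
Eligibility not determined = 9 + 2 = 11
Screened out, ineligible = 27 + 5 = 32
Known eligible = 63 + 7 + 42 + 16 = 128
e = 128 / (128 + 32) = 128 / 160 = 0.8000

80.0%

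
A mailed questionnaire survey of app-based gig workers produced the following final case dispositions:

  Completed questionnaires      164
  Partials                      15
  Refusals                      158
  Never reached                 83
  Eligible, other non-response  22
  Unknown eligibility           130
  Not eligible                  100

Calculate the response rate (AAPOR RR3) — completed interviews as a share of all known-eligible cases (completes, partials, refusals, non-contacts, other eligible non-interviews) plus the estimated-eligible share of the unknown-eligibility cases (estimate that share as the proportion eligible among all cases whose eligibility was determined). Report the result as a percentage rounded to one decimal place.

Num → 164
Eligible (known) → 164 + 15 + 158 + 83 + 22 = 442
e = 442 / (442 + 100) = 442 / 542 = 0.8155
Eligible share of unknowns → 0.8155 × 130 = 106.02
Denom → 442 + 106.02 = 548.02
RR3 = 164 / 548.02 = 0.2993

29.9%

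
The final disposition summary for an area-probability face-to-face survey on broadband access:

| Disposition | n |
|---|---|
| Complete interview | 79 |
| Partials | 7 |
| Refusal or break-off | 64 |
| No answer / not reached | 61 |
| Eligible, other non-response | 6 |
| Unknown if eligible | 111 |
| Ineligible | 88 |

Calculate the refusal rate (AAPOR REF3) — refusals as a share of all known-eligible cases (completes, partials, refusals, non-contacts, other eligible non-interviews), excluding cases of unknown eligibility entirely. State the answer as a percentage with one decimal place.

Top: 64
Denom: 79 + 7 + 64 + 61 + 6 = 217
REF3 = 64 / 217 = 0.2949

29.5%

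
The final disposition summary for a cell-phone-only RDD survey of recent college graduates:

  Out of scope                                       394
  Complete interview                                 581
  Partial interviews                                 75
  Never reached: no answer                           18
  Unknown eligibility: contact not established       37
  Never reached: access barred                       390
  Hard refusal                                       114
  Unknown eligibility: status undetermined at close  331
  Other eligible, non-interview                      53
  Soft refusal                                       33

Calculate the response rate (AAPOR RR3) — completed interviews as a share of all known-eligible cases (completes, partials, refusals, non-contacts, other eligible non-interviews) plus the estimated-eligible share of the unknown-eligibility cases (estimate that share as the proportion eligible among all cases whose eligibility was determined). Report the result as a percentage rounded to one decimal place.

37.6%

Refusals = 114 + 33 = 147
Never reached = 18 + 390 = 408
Unknown if eligible = 37 + 331 = 368
Numerator → 581
Determined eligible → 581 + 75 + 147 + 408 + 53 = 1264
e = 1264 / (1264 + 394) = 1264 / 1658 = 0.7624
Eligible share of unknowns → 0.7624 × 368 = 280.56
Denominator → 1264 + 280.56 = 1544.56
RR3 = 581 / 1544.56 = 0.3762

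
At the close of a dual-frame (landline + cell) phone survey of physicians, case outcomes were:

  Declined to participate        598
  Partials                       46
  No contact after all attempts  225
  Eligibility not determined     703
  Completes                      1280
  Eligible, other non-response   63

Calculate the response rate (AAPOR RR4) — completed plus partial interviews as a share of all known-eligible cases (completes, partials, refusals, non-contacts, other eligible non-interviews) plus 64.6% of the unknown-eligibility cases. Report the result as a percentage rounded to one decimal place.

Top = 1280 + 46 = 1326
Eligible (known) = 1280 + 46 + 598 + 225 + 63 = 2212
Estimated eligible among unknowns = 0.6460 × 703 = 454.14
Denominator = 2212 + 454.14 = 2666.14
RR4 = 1326 / 2666.14 = 0.4973

49.7%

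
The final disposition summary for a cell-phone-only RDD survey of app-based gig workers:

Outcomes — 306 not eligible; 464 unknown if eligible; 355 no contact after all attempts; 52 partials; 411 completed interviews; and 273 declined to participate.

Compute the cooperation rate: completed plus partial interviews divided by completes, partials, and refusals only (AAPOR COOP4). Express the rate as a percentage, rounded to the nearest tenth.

Numerator = 411 + 52 = 463
Denominator = 411 + 52 + 273 = 736
COOP4 = 463 / 736 = 0.6291

62.9%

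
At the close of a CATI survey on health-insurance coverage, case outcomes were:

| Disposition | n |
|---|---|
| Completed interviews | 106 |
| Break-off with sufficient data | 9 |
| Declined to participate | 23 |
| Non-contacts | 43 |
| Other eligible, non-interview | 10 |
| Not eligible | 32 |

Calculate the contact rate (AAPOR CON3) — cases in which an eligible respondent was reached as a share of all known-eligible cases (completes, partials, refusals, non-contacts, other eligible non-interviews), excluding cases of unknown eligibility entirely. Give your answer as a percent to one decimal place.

77.5%

Top: 106 + 9 + 23 + 10 = 148
Denominator: 106 + 9 + 23 + 43 + 10 = 191
CON3 = 148 / 191 = 0.7749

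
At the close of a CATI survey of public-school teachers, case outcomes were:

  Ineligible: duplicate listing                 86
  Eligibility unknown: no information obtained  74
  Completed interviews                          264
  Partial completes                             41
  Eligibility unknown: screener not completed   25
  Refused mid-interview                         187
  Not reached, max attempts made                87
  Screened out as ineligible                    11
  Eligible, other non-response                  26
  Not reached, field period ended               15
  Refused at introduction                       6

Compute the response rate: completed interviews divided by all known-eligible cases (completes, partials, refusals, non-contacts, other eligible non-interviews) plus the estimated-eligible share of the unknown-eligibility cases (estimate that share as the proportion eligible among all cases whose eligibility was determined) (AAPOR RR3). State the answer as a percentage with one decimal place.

37.1%

Refused = 6 + 187 = 193
Never reached = 15 + 87 = 102
Undetermined eligibility = 25 + 74 = 99
Ineligible = 11 + 86 = 97
Top = 264
Eligible (known) = 264 + 41 + 193 + 102 + 26 = 626
e = 626 / (626 + 97) = 626 / 723 = 0.8658
Eligible share of unknowns = 0.8658 × 99 = 85.71
Base = 626 + 85.71 = 711.71
RR3 = 264 / 711.71 = 0.3709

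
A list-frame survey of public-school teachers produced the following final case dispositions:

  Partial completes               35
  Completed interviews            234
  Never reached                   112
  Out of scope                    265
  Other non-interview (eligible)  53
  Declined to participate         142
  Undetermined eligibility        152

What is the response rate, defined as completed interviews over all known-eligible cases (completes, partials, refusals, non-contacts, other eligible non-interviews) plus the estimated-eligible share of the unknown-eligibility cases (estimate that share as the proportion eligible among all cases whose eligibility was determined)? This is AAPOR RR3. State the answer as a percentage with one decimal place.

Num: 234
Eligible (known): 234 + 35 + 142 + 112 + 53 = 576
e = 576 / (576 + 265) = 576 / 841 = 0.6849
e × U: 0.6849 × 152 = 104.10
Denominator: 576 + 104.10 = 680.10
RR3 = 234 / 680.10 = 0.3441

34.4%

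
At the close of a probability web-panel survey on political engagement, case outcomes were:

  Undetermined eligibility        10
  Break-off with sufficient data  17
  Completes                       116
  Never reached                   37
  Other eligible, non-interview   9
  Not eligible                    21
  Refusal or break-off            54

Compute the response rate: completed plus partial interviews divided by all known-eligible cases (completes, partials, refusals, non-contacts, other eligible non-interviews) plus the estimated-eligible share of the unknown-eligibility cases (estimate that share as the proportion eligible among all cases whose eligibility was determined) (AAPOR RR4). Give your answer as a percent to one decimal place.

Num → 116 + 17 = 133
Determined eligible → 116 + 17 + 54 + 37 + 9 = 233
e = 233 / (233 + 21) = 233 / 254 = 0.9173
e × U → 0.9173 × 10 = 9.17
Base → 233 + 9.17 = 242.17
RR4 = 133 / 242.17 = 0.5492

54.9%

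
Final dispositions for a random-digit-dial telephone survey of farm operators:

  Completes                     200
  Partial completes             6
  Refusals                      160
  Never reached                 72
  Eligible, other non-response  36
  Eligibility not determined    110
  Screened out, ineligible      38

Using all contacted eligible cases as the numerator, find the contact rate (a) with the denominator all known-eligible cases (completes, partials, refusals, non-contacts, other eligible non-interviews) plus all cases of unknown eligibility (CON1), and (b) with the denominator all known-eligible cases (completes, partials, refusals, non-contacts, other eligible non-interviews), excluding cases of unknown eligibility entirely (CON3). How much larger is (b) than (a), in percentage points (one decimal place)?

Num → 200 + 6 + 160 + 36 = 402
Denom → 200 + 6 + 160 + 72 + 36 + 110 = 584
CON1 = 402 / 584 = 0.6884
Denom → 200 + 6 + 160 + 72 + 36 = 474
CON3 = 402 / 474 = 0.8481
Difference = 84.81 − 68.84 = 15.97 percentage points

16.0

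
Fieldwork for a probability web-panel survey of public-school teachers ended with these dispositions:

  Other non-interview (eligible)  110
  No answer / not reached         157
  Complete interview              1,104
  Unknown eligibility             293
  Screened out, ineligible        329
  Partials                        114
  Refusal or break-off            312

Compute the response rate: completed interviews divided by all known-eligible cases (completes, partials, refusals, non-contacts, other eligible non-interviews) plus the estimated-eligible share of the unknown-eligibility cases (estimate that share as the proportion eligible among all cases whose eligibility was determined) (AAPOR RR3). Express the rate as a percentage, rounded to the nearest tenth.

Num = 1104
Eligible (known) = 1104 + 114 + 312 + 157 + 110 = 1797
e = 1797 / (1797 + 329) = 1797 / 2126 = 0.8452
e × U = 0.8452 × 293 = 247.64
Base = 1797 + 247.64 = 2044.64
RR3 = 1104 / 2044.64 = 0.5399

54.0%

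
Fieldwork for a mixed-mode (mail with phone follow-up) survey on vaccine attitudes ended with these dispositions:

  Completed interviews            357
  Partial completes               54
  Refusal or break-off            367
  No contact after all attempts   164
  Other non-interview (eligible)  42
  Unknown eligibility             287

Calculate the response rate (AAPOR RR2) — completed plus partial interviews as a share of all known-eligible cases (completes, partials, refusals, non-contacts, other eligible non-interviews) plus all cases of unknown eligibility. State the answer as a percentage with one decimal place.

32.3%

Top: 357 + 54 = 411
Denominator: 357 + 54 + 367 + 164 + 42 + 287 = 1271
RR2 = 411 / 1271 = 0.3234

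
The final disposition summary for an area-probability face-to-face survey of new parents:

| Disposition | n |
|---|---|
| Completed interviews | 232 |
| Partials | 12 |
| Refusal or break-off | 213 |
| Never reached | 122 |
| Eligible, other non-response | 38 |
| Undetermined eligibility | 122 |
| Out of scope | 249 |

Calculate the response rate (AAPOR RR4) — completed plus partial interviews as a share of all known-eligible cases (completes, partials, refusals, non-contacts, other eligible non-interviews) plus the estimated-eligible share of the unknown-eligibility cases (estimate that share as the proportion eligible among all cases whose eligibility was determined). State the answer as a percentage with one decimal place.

Num = 232 + 12 = 244
Eligible (known) = 232 + 12 + 213 + 122 + 38 = 617
e = 617 / (617 + 249) = 617 / 866 = 0.7125
Eligible share of unknowns = 0.7125 × 122 = 86.92
Base = 617 + 86.92 = 703.92
RR4 = 244 / 703.92 = 0.3466

34.7%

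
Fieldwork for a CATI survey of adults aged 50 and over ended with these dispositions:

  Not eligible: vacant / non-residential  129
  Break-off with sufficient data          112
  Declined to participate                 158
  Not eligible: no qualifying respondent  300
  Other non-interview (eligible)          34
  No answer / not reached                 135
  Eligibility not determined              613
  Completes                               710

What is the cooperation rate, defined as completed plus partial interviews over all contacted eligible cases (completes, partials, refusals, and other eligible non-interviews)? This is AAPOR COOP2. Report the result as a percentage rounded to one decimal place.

Ineligible = 300 + 129 = 429
Num = 710 + 112 = 822
Denominator = 710 + 112 + 158 + 34 = 1014
COOP2 = 822 / 1014 = 0.8107

81.1%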